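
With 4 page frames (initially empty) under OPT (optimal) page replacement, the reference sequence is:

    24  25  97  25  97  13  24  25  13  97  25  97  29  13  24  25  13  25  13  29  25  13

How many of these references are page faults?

24: fault, frames {24}
25: fault, frames {24,25}
97: fault, frames {24,25,97}
25: hit
97: hit
13: fault, frames {24,25,97,13}
24: hit
25: hit
13: hit
97: hit
25: hit
97: hit
29: fault, evict 97, frames {24,25,13,29}
13: hit
24: hit
25: hit
13: hit
25: hit
13: hit
29: hit
25: hit
13: hit
Page faults: 5.

5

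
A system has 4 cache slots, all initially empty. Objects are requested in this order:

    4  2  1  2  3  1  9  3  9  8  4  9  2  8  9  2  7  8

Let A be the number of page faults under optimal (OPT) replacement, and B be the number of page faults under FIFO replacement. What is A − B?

-2

Under OPT: F F F . F . F . . F . . . . . . F . → 7 faults.
Under FIFO: F F F . F . F . . F F . F . . . F . → 9 faults.
A − B = 7 − 9 = -2.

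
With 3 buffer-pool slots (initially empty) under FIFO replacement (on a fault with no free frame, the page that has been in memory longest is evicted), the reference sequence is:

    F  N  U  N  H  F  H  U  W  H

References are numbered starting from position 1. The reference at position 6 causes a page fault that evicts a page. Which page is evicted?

pos 1: F -> miss, frames {F}
pos 2: N -> miss, frames {F,N}
pos 3: U -> miss, frames {F,N,U}
pos 4: N -> hit
pos 5: H -> miss, evict F, frames {N,U,H}
pos 6: F -> miss, evict N, frames {U,H,F}
At position 6, page N is evicted.

N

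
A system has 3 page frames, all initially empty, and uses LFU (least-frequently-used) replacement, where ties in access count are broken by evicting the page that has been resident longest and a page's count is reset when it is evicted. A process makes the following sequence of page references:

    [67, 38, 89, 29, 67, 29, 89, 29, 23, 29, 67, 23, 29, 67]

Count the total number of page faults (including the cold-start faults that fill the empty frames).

9

67 → fault, frames [67]
38 → fault, frames [67, 38]
89 → fault, frames [67, 38, 89]
29 → fault, evict 67, frames [38, 89, 29]
67 → fault, evict 38, frames [89, 29, 67]
29 → hit
89 → hit
29 → hit
23 → fault, evict 67, frames [89, 29, 23]
29 → hit
67 → fault, evict 23, frames [89, 29, 67]
23 → fault, evict 67, frames [89, 29, 23]
29 → hit
67 → fault, evict 23, frames [89, 29, 67]
Page faults: 9.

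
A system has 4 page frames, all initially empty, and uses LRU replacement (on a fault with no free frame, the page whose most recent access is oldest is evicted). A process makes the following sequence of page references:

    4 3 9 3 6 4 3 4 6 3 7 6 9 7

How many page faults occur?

4 → miss, frames (4)
3 → miss, frames (4 3)
9 → miss, frames (4 3 9)
3 → hit
6 → miss, frames (4 9 3 6)
4 → hit
3 → hit
4 → hit
6 → hit
3 → hit
7 → miss, evict 9, frames (4 6 3 7)
6 → hit
9 → miss, evict 4, frames (3 7 6 9)
7 → hit
Page faults: 6.

6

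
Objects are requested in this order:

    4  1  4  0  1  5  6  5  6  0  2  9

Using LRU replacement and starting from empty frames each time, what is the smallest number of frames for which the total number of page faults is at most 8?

3

f=1: 12 faults
f=2: 9 faults
f=3: 8 faults
f=4: 7 faults
f=5: 7 faults
f=6: 7 faults
f=7: 7 faults
Smallest f with faults ≤ 8 is 3.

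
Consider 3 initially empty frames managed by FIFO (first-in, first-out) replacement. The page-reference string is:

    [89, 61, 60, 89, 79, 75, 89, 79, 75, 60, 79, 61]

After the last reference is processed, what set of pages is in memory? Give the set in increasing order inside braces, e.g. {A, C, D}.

89 → fault, frames {89}
61 → fault, frames {89,61}
60 → fault, frames {89,61,60}
89 → hit
79 → fault, evict 89, frames {61,60,79}
75 → fault, evict 61, frames {60,79,75}
89 → fault, evict 60, frames {79,75,89}
79 → hit
75 → hit
60 → fault, evict 79, frames {75,89,60}
79 → fault, evict 75, frames {89,60,79}
61 → fault, evict 89, frames {60,79,61}

{60, 61, 79}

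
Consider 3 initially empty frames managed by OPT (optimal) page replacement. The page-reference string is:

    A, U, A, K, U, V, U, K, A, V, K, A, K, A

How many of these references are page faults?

A → miss, frames [A]
U → miss, frames [A, U]
A → hit
K → miss, frames [A, U, K]
U → hit
V → miss, evict A, frames [U, K, V]
U → hit
K → hit
A → miss, evict U, frames [K, V, A]
V → hit
K → hit
A → hit
K → hit
A → hit
Page faults: 5.

5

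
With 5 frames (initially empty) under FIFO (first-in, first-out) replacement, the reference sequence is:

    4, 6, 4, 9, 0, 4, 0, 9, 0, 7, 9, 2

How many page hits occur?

4: fault, frames [4]
6: fault, frames [4, 6]
4: hit
9: fault, frames [4, 6, 9]
0: fault, frames [4, 6, 9, 0]
4: hit
0: hit
9: hit
0: hit
7: fault, frames [4, 6, 9, 0, 7]
9: hit
2: fault, evict 4, frames [6, 9, 0, 7, 2]
Hits: 6.

6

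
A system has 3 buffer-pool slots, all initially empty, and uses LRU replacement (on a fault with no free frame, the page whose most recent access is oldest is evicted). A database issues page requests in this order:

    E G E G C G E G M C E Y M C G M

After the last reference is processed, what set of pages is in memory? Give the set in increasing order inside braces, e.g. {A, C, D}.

{C, G, M}

E: fault, frames (E)
G: fault, frames (E G)
E: hit
G: hit
C: fault, frames (E G C)
G: hit
E: hit
G: hit
M: fault, evict C, frames (E G M)
C: fault, evict E, frames (G M C)
E: fault, evict G, frames (M C E)
Y: fault, evict M, frames (C E Y)
M: fault, evict C, frames (E Y M)
C: fault, evict E, frames (Y M C)
G: fault, evict Y, frames (M C G)
M: hit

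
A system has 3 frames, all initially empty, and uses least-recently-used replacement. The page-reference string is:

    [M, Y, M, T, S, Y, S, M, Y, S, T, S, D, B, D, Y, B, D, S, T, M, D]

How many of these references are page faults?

14

M → fault, frames [M]
Y → fault, frames [M, Y]
M → hit
T → fault, frames [Y, M, T]
S → fault, evict Y, frames [M, T, S]
Y → fault, evict M, frames [T, S, Y]
S → hit
M → fault, evict T, frames [Y, S, M]
Y → hit
S → hit
T → fault, evict M, frames [Y, S, T]
S → hit
D → fault, evict Y, frames [T, S, D]
B → fault, evict T, frames [S, D, B]
D → hit
Y → fault, evict S, frames [B, D, Y]
B → hit
D → hit
S → fault, evict Y, frames [B, D, S]
T → fault, evict B, frames [D, S, T]
M → fault, evict D, frames [S, T, M]
D → fault, evict S, frames [T, M, D]
Page faults: 14.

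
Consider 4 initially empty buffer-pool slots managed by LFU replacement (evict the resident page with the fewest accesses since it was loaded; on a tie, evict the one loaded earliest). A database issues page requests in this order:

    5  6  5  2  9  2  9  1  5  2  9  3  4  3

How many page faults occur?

5 -> fault, frames [5]
6 -> fault, frames [5, 6]
5 -> hit
2 -> fault, frames [5, 6, 2]
9 -> fault, frames [5, 6, 2, 9]
2 -> hit
9 -> hit
1 -> fault, evict 6, frames [5, 2, 9, 1]
5 -> hit
2 -> hit
9 -> hit
3 -> fault, evict 1, frames [5, 2, 9, 3]
4 -> fault, evict 3, frames [5, 2, 9, 4]
3 -> fault, evict 4, frames [5, 2, 9, 3]
Page faults: 8.

8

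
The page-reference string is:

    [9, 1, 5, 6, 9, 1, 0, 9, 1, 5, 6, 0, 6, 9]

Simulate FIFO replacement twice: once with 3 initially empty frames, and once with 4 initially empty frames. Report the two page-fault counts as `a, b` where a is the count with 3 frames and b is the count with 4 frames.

3 frames: F F F F F F F . . F F . . F → 10 faults.
4 frames: F F F F . . F F F F F F . F → 11 faults.
11 > 10: adding a frame increased faults — Belady's anomaly.

10, 11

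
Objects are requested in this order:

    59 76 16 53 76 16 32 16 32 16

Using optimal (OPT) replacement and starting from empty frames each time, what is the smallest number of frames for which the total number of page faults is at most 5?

3

f=1: 10 faults
f=2: 6 faults
f=3: 5 faults
f=4: 5 faults
f=5: 5 faults
Smallest f with faults ≤ 5 is 3.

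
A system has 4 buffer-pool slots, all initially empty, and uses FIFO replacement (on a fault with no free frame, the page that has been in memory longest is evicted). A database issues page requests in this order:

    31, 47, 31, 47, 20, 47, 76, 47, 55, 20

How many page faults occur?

5

31 -> miss, frames [31]
47 -> miss, frames [31, 47]
31 -> hit
47 -> hit
20 -> miss, frames [31, 47, 20]
47 -> hit
76 -> miss, frames [31, 47, 20, 76]
47 -> hit
55 -> miss, evict 31, frames [47, 20, 76, 55]
20 -> hit
Page faults: 5.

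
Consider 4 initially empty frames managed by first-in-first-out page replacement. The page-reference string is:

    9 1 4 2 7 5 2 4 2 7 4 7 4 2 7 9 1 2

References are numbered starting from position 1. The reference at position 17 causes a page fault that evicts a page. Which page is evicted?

pos 1: 9 -> fault, frames {9}
pos 2: 1 -> fault, frames {9,1}
pos 3: 4 -> fault, frames {9,1,4}
pos 4: 2 -> fault, frames {9,1,4,2}
pos 5: 7 -> fault, evict 9, frames {1,4,2,7}
pos 6: 5 -> fault, evict 1, frames {4,2,7,5}
pos 7: 2 -> hit
pos 8: 4 -> hit
pos 9: 2 -> hit
pos 10: 7 -> hit
pos 11: 4 -> hit
pos 12: 7 -> hit
pos 13: 4 -> hit
pos 14: 2 -> hit
pos 15: 7 -> hit
pos 16: 9 -> fault, evict 4, frames {2,7,5,9}
pos 17: 1 -> fault, evict 2, frames {7,5,9,1}
At position 17, page 2 is evicted.

2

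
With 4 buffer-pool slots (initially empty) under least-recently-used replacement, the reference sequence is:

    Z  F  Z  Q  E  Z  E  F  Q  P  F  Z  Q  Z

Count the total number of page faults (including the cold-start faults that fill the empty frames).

6

Z: miss, frames [Z]
F: miss, frames [Z, F]
Z: hit
Q: miss, frames [F, Z, Q]
E: miss, frames [F, Z, Q, E]
Z: hit
E: hit
F: hit
Q: hit
P: miss, evict Z, frames [E, F, Q, P]
F: hit
Z: miss, evict E, frames [Q, P, F, Z]
Q: hit
Z: hit
Page faults: 6.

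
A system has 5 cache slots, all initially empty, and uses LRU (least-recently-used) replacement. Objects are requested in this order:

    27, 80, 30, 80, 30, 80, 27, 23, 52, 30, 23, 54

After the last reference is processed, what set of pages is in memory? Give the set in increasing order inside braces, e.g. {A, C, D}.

{23, 27, 30, 52, 54}

27: fault, frames {27}
80: fault, frames {27,80}
30: fault, frames {27,80,30}
80: hit
30: hit
80: hit
27: hit
23: fault, frames {30,80,27,23}
52: fault, frames {30,80,27,23,52}
30: hit
23: hit
54: fault, evict 80, frames {27,52,30,23,54}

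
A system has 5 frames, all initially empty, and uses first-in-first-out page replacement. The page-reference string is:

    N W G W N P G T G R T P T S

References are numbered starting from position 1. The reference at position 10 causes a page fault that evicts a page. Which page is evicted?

pos 1: N: miss, frames {N}
pos 2: W: miss, frames {N,W}
pos 3: G: miss, frames {N,W,G}
pos 4: W: hit
pos 5: N: hit
pos 6: P: miss, frames {N,W,G,P}
pos 7: G: hit
pos 8: T: miss, frames {N,W,G,P,T}
pos 9: G: hit
pos 10: R: miss, evict N, frames {W,G,P,T,R}
At position 10, page N is evicted.

N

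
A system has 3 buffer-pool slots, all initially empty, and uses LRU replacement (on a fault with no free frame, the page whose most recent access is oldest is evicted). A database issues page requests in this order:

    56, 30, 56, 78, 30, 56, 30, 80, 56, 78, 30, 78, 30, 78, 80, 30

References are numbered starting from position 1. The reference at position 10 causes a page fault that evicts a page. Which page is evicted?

30

pos 1: 56 → fault, frames (56)
pos 2: 30 → fault, frames (56 30)
pos 3: 56 → hit
pos 4: 78 → fault, frames (30 56 78)
pos 5: 30 → hit
pos 6: 56 → hit
pos 7: 30 → hit
pos 8: 80 → fault, evict 78, frames (56 30 80)
pos 9: 56 → hit
pos 10: 78 → fault, evict 30, frames (80 56 78)
At position 10, page 30 is evicted.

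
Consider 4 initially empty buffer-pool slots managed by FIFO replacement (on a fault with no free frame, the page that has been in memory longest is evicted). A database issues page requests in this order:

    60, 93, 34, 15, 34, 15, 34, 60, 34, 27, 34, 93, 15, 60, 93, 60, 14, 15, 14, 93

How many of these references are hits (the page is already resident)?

60 → miss, frames (60)
93 → miss, frames (60 93)
34 → miss, frames (60 93 34)
15 → miss, frames (60 93 34 15)
34 → hit
15 → hit
34 → hit
60 → hit
34 → hit
27 → miss, evict 60, frames (93 34 15 27)
34 → hit
93 → hit
15 → hit
60 → miss, evict 93, frames (34 15 27 60)
93 → miss, evict 34, frames (15 27 60 93)
60 → hit
14 → miss, evict 15, frames (27 60 93 14)
15 → miss, evict 27, frames (60 93 14 15)
14 → hit
93 → hit
Hits: 11.

11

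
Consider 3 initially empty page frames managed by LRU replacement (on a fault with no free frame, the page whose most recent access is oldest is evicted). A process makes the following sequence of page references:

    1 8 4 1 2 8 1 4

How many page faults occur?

6

1: miss, frames (1)
8: miss, frames (1 8)
4: miss, frames (1 8 4)
1: hit
2: miss, evict 8, frames (4 1 2)
8: miss, evict 4, frames (1 2 8)
1: hit
4: miss, evict 2, frames (8 1 4)
Page faults: 6.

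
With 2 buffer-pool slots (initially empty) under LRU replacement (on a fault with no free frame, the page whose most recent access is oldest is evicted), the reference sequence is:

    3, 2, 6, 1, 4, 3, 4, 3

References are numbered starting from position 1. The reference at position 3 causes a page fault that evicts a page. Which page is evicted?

3

pos 1: 3 → miss, frames (3)
pos 2: 2 → miss, frames (3 2)
pos 3: 6 → miss, evict 3, frames (2 6)
At position 3, page 3 is evicted.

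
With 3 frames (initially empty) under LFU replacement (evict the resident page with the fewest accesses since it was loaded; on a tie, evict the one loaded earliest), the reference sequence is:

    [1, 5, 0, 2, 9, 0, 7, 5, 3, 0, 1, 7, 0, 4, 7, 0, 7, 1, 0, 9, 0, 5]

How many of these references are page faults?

1 -> fault, frames [1]
5 -> fault, frames [1, 5]
0 -> fault, frames [1, 5, 0]
2 -> fault, evict 1, frames [5, 0, 2]
9 -> fault, evict 5, frames [0, 2, 9]
0 -> hit
7 -> fault, evict 2, frames [0, 9, 7]
5 -> fault, evict 9, frames [0, 7, 5]
3 -> fault, evict 7, frames [0, 5, 3]
0 -> hit
1 -> fault, evict 5, frames [0, 3, 1]
7 -> fault, evict 3, frames [0, 1, 7]
0 -> hit
4 -> fault, evict 1, frames [0, 7, 4]
7 -> hit
0 -> hit
7 -> hit
1 -> fault, evict 4, frames [0, 7, 1]
0 -> hit
9 -> fault, evict 1, frames [0, 7, 9]
0 -> hit
5 -> fault, evict 9, frames [0, 7, 5]
Page faults: 14.

14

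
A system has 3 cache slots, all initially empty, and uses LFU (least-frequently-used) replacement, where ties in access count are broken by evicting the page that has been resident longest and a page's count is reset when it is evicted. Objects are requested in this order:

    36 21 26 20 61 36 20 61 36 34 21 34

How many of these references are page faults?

9

36 -> miss, frames {36}
21 -> miss, frames {36,21}
26 -> miss, frames {36,21,26}
20 -> miss, evict 36, frames {21,26,20}
61 -> miss, evict 21, frames {26,20,61}
36 -> miss, evict 26, frames {20,61,36}
20 -> hit
61 -> hit
36 -> hit
34 -> miss, evict 20, frames {61,36,34}
21 -> miss, evict 34, frames {61,36,21}
34 -> miss, evict 21, frames {61,36,34}
Page faults: 9.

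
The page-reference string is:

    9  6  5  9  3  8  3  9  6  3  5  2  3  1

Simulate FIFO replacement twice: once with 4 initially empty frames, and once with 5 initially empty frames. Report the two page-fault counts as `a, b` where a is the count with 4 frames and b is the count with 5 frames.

4 frames: F F F . F F . F F . F F F F → 11 faults.
5 frames: F F F . F F . . . . . F . F → 7 faults.
7 < 11: adding a frame reduced faults, as is typical.

11, 7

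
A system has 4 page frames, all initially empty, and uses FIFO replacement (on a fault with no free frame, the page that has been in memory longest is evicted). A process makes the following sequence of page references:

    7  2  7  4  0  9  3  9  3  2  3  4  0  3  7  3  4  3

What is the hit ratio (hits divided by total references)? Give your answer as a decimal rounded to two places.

0.39

7 -> miss, frames [7]
2 -> miss, frames [7, 2]
7 -> hit
4 -> miss, frames [7, 2, 4]
0 -> miss, frames [7, 2, 4, 0]
9 -> miss, evict 7, frames [2, 4, 0, 9]
3 -> miss, evict 2, frames [4, 0, 9, 3]
9 -> hit
3 -> hit
2 -> miss, evict 4, frames [0, 9, 3, 2]
3 -> hit
4 -> miss, evict 0, frames [9, 3, 2, 4]
0 -> miss, evict 9, frames [3, 2, 4, 0]
3 -> hit
7 -> miss, evict 3, frames [2, 4, 0, 7]
3 -> miss, evict 2, frames [4, 0, 7, 3]
4 -> hit
3 -> hit
Hits: 7 of 18 references → 7/18 = 0.3889.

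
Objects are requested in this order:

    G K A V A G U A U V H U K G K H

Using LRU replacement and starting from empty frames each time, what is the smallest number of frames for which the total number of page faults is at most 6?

f=1: 16 faults
f=2: 13 faults
f=3: 11 faults
f=4: 8 faults
f=5: 8 faults
f=6: 6 faults
Smallest f with faults ≤ 6 is 6.

6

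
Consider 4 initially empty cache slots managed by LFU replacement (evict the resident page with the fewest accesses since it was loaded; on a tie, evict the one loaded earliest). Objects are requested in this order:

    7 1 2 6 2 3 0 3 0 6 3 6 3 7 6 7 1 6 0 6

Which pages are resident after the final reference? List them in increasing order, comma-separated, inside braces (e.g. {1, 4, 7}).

7 → miss, frames {7}
1 → miss, frames {7,1}
2 → miss, frames {7,1,2}
6 → miss, frames {7,1,2,6}
2 → hit
3 → miss, evict 7, frames {1,2,6,3}
0 → miss, evict 1, frames {2,6,3,0}
3 → hit
0 → hit
6 → hit
3 → hit
6 → hit
3 → hit
7 → miss, evict 2, frames {6,3,0,7}
6 → hit
7 → hit
1 → miss, evict 0, frames {6,3,7,1}
6 → hit
0 → miss, evict 1, frames {6,3,7,0}
6 → hit

{0, 3, 6, 7}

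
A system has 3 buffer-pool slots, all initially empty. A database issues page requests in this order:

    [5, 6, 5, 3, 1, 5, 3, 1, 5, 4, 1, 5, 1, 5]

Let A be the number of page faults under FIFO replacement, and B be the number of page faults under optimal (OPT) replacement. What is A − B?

Under FIFO: F F . F F F . . . F . . . . → 6 faults.
Under OPT: F F . F F . . . . F . . . . → 5 faults.
A − B = 6 − 5 = 1.

1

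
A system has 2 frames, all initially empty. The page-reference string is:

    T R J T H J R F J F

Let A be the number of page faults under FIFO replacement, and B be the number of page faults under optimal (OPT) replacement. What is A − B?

Under FIFO: F F F F F F F F F . → 9 faults.
Under OPT: F F F . F . F F . . → 6 faults.
A − B = 9 − 6 = 3.

3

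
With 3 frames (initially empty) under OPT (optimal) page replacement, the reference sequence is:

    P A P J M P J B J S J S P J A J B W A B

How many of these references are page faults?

9

P: miss, frames {P}
A: miss, frames {P,A}
P: hit
J: miss, frames {P,A,J}
M: miss, evict A, frames {P,J,M}
P: hit
J: hit
B: miss, evict M, frames {P,J,B}
J: hit
S: miss, evict B, frames {P,J,S}
J: hit
S: hit
P: hit
J: hit
A: miss, evict S, frames {P,J,A}
J: hit
B: miss, evict J, frames {P,A,B}
W: miss, evict P, frames {A,B,W}
A: hit
B: hit
Page faults: 9.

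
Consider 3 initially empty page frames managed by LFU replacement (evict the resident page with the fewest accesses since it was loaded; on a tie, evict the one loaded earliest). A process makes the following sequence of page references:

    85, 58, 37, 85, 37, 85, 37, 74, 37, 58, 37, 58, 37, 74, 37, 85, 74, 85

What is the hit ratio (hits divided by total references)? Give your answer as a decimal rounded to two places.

0.67

85 → miss, frames (85)
58 → miss, frames (85 58)
37 → miss, frames (85 58 37)
85 → hit
37 → hit
85 → hit
37 → hit
74 → miss, evict 58, frames (85 37 74)
37 → hit
58 → miss, evict 74, frames (85 37 58)
37 → hit
58 → hit
37 → hit
74 → miss, evict 58, frames (85 37 74)
37 → hit
85 → hit
74 → hit
85 → hit
Hits: 12 of 18 references → 12/18 = 0.6667.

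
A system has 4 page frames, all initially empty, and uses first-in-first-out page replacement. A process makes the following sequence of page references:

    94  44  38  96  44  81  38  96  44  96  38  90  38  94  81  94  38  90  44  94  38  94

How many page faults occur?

9

94 -> fault, frames (94)
44 -> fault, frames (94 44)
38 -> fault, frames (94 44 38)
96 -> fault, frames (94 44 38 96)
44 -> hit
81 -> fault, evict 94, frames (44 38 96 81)
38 -> hit
96 -> hit
44 -> hit
96 -> hit
38 -> hit
90 -> fault, evict 44, frames (38 96 81 90)
38 -> hit
94 -> fault, evict 38, frames (96 81 90 94)
81 -> hit
94 -> hit
38 -> fault, evict 96, frames (81 90 94 38)
90 -> hit
44 -> fault, evict 81, frames (90 94 38 44)
94 -> hit
38 -> hit
94 -> hit
Page faults: 9.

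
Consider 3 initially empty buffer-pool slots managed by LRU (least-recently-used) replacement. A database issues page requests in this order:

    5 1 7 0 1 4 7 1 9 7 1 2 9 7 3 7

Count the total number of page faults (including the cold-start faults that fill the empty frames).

11

5 -> miss, frames {5}
1 -> miss, frames {5,1}
7 -> miss, frames {5,1,7}
0 -> miss, evict 5, frames {1,7,0}
1 -> hit
4 -> miss, evict 7, frames {0,1,4}
7 -> miss, evict 0, frames {1,4,7}
1 -> hit
9 -> miss, evict 4, frames {7,1,9}
7 -> hit
1 -> hit
2 -> miss, evict 9, frames {7,1,2}
9 -> miss, evict 7, frames {1,2,9}
7 -> miss, evict 1, frames {2,9,7}
3 -> miss, evict 2, frames {9,7,3}
7 -> hit
Page faults: 11.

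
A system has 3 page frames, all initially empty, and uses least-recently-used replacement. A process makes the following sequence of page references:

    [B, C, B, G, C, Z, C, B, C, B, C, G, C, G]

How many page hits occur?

B: miss, frames (B)
C: miss, frames (B C)
B: hit
G: miss, frames (C B G)
C: hit
Z: miss, evict B, frames (G C Z)
C: hit
B: miss, evict G, frames (Z C B)
C: hit
B: hit
C: hit
G: miss, evict Z, frames (B C G)
C: hit
G: hit
Hits: 8.

8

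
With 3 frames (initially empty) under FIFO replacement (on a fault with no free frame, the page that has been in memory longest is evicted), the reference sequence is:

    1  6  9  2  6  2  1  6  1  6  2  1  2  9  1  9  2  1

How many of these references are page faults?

9

1: fault, frames [1]
6: fault, frames [1, 6]
9: fault, frames [1, 6, 9]
2: fault, evict 1, frames [6, 9, 2]
6: hit
2: hit
1: fault, evict 6, frames [9, 2, 1]
6: fault, evict 9, frames [2, 1, 6]
1: hit
6: hit
2: hit
1: hit
2: hit
9: fault, evict 2, frames [1, 6, 9]
1: hit
9: hit
2: fault, evict 1, frames [6, 9, 2]
1: fault, evict 6, frames [9, 2, 1]
Page faults: 9.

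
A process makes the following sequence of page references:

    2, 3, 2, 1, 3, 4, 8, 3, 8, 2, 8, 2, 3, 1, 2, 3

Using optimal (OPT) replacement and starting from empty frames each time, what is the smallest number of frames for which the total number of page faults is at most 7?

3

f=1: 16 faults
f=2: 9 faults
f=3: 6 faults
f=4: 5 faults
f=5: 5 faults
Smallest f with faults ≤ 7 is 3.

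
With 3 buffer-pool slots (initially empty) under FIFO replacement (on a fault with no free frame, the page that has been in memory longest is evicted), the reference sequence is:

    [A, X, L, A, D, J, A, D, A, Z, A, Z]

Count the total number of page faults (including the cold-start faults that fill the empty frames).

A: fault, frames [A]
X: fault, frames [A, X]
L: fault, frames [A, X, L]
A: hit
D: fault, evict A, frames [X, L, D]
J: fault, evict X, frames [L, D, J]
A: fault, evict L, frames [D, J, A]
D: hit
A: hit
Z: fault, evict D, frames [J, A, Z]
A: hit
Z: hit
Page faults: 7.

7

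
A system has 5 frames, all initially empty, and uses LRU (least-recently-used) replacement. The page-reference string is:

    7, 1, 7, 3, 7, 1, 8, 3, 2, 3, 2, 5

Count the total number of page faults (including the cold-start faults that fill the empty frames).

6

7 -> fault, frames {7}
1 -> fault, frames {7,1}
7 -> hit
3 -> fault, frames {1,7,3}
7 -> hit
1 -> hit
8 -> fault, frames {3,7,1,8}
3 -> hit
2 -> fault, frames {7,1,8,3,2}
3 -> hit
2 -> hit
5 -> fault, evict 7, frames {1,8,3,2,5}
Page faults: 6.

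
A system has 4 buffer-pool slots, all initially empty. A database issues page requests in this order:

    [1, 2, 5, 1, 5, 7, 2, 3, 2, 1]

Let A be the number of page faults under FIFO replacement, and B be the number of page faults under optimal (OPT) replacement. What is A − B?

Under FIFO: F F F . . F . F . F → 6 faults.
Under OPT: F F F . . F . F . . → 5 faults.
A − B = 6 − 5 = 1.

1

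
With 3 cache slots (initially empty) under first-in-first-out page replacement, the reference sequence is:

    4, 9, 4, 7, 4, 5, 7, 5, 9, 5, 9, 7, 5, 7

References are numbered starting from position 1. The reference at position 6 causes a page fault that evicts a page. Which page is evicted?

4

pos 1: 4: miss, frames [4]
pos 2: 9: miss, frames [4, 9]
pos 3: 4: hit
pos 4: 7: miss, frames [4, 9, 7]
pos 5: 4: hit
pos 6: 5: miss, evict 4, frames [9, 7, 5]
At position 6, page 4 is evicted.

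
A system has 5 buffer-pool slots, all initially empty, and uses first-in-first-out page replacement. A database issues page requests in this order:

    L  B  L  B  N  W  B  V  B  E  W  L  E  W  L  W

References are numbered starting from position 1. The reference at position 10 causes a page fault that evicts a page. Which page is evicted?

pos 1: L: fault, frames (L)
pos 2: B: fault, frames (L B)
pos 3: L: hit
pos 4: B: hit
pos 5: N: fault, frames (L B N)
pos 6: W: fault, frames (L B N W)
pos 7: B: hit
pos 8: V: fault, frames (L B N W V)
pos 9: B: hit
pos 10: E: fault, evict L, frames (B N W V E)
At position 10, page L is evicted.

L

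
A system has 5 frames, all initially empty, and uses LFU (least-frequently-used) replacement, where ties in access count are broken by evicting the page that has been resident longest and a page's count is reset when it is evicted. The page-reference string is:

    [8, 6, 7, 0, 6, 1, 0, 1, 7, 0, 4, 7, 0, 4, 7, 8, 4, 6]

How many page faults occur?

8

8 -> miss, frames [8]
6 -> miss, frames [8, 6]
7 -> miss, frames [8, 6, 7]
0 -> miss, frames [8, 6, 7, 0]
6 -> hit
1 -> miss, frames [8, 6, 7, 0, 1]
0 -> hit
1 -> hit
7 -> hit
0 -> hit
4 -> miss, evict 8, frames [6, 7, 0, 1, 4]
7 -> hit
0 -> hit
4 -> hit
7 -> hit
8 -> miss, evict 6, frames [7, 0, 1, 4, 8]
4 -> hit
6 -> miss, evict 8, frames [7, 0, 1, 4, 6]
Page faults: 8.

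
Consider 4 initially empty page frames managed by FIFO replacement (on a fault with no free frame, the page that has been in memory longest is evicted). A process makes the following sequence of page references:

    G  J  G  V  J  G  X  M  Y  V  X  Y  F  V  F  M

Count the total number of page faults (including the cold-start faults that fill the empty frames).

G -> fault, frames (G)
J -> fault, frames (G J)
G -> hit
V -> fault, frames (G J V)
J -> hit
G -> hit
X -> fault, frames (G J V X)
M -> fault, evict G, frames (J V X M)
Y -> fault, evict J, frames (V X M Y)
V -> hit
X -> hit
Y -> hit
F -> fault, evict V, frames (X M Y F)
V -> fault, evict X, frames (M Y F V)
F -> hit
M -> hit
Page faults: 8.

8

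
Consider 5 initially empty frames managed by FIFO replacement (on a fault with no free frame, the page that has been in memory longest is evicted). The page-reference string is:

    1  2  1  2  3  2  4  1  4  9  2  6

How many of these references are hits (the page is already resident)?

1 → fault, frames [1]
2 → fault, frames [1, 2]
1 → hit
2 → hit
3 → fault, frames [1, 2, 3]
2 → hit
4 → fault, frames [1, 2, 3, 4]
1 → hit
4 → hit
9 → fault, frames [1, 2, 3, 4, 9]
2 → hit
6 → fault, evict 1, frames [2, 3, 4, 9, 6]
Hits: 6.

6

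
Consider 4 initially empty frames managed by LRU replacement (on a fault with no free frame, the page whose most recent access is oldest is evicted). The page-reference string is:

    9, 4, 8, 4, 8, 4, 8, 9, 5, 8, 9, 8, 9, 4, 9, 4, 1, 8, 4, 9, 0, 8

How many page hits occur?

9 → fault, frames (9)
4 → fault, frames (9 4)
8 → fault, frames (9 4 8)
4 → hit
8 → hit
4 → hit
8 → hit
9 → hit
5 → fault, frames (4 8 9 5)
8 → hit
9 → hit
8 → hit
9 → hit
4 → hit
9 → hit
4 → hit
1 → fault, evict 5, frames (8 9 4 1)
8 → hit
4 → hit
9 → hit
0 → fault, evict 1, frames (8 4 9 0)
8 → hit
Hits: 16.

16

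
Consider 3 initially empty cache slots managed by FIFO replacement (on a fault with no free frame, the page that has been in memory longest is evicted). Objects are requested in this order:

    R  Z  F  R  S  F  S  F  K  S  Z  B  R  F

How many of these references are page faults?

9

R -> miss, frames {R}
Z -> miss, frames {R,Z}
F -> miss, frames {R,Z,F}
R -> hit
S -> miss, evict R, frames {Z,F,S}
F -> hit
S -> hit
F -> hit
K -> miss, evict Z, frames {F,S,K}
S -> hit
Z -> miss, evict F, frames {S,K,Z}
B -> miss, evict S, frames {K,Z,B}
R -> miss, evict K, frames {Z,B,R}
F -> miss, evict Z, frames {B,R,F}
Page faults: 9.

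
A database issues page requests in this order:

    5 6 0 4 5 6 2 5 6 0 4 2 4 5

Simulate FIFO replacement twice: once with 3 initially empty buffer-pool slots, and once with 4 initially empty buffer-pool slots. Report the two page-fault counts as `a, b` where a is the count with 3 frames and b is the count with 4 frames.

10, 11

3 frames: F F F F F F F . . F F . . F → 10 faults.
4 frames: F F F F . . F F F F F F . F → 11 faults.
11 > 10: adding a frame increased faults — Belady's anomaly.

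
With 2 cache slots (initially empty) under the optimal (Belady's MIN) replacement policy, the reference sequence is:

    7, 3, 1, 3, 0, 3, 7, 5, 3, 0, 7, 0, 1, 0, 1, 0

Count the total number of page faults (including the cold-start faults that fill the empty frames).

9

7: miss, frames (7)
3: miss, frames (7 3)
1: miss, evict 7, frames (3 1)
3: hit
0: miss, evict 1, frames (3 0)
3: hit
7: miss, evict 0, frames (3 7)
5: miss, evict 7, frames (3 5)
3: hit
0: miss, evict 5, frames (3 0)
7: miss, evict 3, frames (0 7)
0: hit
1: miss, evict 7, frames (0 1)
0: hit
1: hit
0: hit
Page faults: 9.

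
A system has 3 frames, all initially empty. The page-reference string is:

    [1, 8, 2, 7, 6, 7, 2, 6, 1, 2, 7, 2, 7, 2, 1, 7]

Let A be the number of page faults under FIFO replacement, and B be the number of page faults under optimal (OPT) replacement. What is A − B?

Under FIFO: F F F F F . . . F F F . . . . . → 8 faults.
Under OPT: F F F F F . . . F . . . . . . . → 6 faults.
A − B = 8 − 6 = 2.

2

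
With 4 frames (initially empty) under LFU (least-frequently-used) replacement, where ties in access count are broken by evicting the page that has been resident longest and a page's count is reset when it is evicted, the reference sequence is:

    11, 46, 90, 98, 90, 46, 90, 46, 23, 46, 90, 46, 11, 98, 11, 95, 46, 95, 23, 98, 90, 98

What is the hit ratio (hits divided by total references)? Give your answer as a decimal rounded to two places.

11 -> miss, frames (11)
46 -> miss, frames (11 46)
90 -> miss, frames (11 46 90)
98 -> miss, frames (11 46 90 98)
90 -> hit
46 -> hit
90 -> hit
46 -> hit
23 -> miss, evict 11, frames (46 90 98 23)
46 -> hit
90 -> hit
46 -> hit
11 -> miss, evict 98, frames (46 90 23 11)
98 -> miss, evict 23, frames (46 90 11 98)
11 -> hit
95 -> miss, evict 98, frames (46 90 11 95)
46 -> hit
95 -> hit
23 -> miss, evict 11, frames (46 90 95 23)
98 -> miss, evict 23, frames (46 90 95 98)
90 -> hit
98 -> hit
Hits: 12 of 22 references → 12/22 = 0.5455.

0.55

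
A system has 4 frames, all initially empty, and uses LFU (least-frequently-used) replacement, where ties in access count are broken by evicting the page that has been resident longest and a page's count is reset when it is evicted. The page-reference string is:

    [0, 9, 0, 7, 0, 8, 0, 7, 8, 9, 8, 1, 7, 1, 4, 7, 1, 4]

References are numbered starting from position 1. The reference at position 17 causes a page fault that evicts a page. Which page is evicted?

pos 1: 0 → miss, frames (0)
pos 2: 9 → miss, frames (0 9)
pos 3: 0 → hit
pos 4: 7 → miss, frames (0 9 7)
pos 5: 0 → hit
pos 6: 8 → miss, frames (0 9 7 8)
pos 7: 0 → hit
pos 8: 7 → hit
pos 9: 8 → hit
pos 10: 9 → hit
pos 11: 8 → hit
pos 12: 1 → miss, evict 9, frames (0 7 8 1)
pos 13: 7 → hit
pos 14: 1 → hit
pos 15: 4 → miss, evict 1, frames (0 7 8 4)
pos 16: 7 → hit
pos 17: 1 → miss, evict 4, frames (0 7 8 1)
At position 17, page 4 is evicted.

4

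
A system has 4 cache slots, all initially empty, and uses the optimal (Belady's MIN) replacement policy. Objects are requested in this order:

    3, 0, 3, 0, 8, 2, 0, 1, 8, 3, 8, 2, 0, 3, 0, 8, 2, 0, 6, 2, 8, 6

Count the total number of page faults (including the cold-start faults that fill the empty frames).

3 → miss, frames {3}
0 → miss, frames {3,0}
3 → hit
0 → hit
8 → miss, frames {3,0,8}
2 → miss, frames {3,0,8,2}
0 → hit
1 → miss, evict 0, frames {3,8,2,1}
8 → hit
3 → hit
8 → hit
2 → hit
0 → miss, evict 1, frames {3,8,2,0}
3 → hit
0 → hit
8 → hit
2 → hit
0 → hit
6 → miss, evict 0, frames {3,8,2,6}
2 → hit
8 → hit
6 → hit
Page faults: 7.

7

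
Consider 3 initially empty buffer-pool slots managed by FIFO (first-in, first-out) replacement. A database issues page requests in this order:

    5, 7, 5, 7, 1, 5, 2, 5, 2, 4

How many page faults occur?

6

5: fault, frames {5}
7: fault, frames {5,7}
5: hit
7: hit
1: fault, frames {5,7,1}
5: hit
2: fault, evict 5, frames {7,1,2}
5: fault, evict 7, frames {1,2,5}
2: hit
4: fault, evict 1, frames {2,5,4}
Page faults: 6.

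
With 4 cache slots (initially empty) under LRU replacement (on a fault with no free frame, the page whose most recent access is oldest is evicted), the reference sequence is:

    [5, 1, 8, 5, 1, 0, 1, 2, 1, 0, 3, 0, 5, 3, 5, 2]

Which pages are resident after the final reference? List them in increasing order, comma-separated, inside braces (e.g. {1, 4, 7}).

5: fault, frames (5)
1: fault, frames (5 1)
8: fault, frames (5 1 8)
5: hit
1: hit
0: fault, frames (8 5 1 0)
1: hit
2: fault, evict 8, frames (5 0 1 2)
1: hit
0: hit
3: fault, evict 5, frames (2 1 0 3)
0: hit
5: fault, evict 2, frames (1 3 0 5)
3: hit
5: hit
2: fault, evict 1, frames (0 3 5 2)

{0, 2, 3, 5}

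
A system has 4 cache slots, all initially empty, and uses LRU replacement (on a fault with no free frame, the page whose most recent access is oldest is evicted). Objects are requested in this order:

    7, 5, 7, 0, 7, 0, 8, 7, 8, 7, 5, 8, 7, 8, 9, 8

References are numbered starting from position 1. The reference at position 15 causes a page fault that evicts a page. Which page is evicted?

0

pos 1: 7 → fault, frames {7}
pos 2: 5 → fault, frames {7,5}
pos 3: 7 → hit
pos 4: 0 → fault, frames {5,7,0}
pos 5: 7 → hit
pos 6: 0 → hit
pos 7: 8 → fault, frames {5,7,0,8}
pos 8: 7 → hit
pos 9: 8 → hit
pos 10: 7 → hit
pos 11: 5 → hit
pos 12: 8 → hit
pos 13: 7 → hit
pos 14: 8 → hit
pos 15: 9 → fault, evict 0, frames {5,7,8,9}
At position 15, page 0 is evicted.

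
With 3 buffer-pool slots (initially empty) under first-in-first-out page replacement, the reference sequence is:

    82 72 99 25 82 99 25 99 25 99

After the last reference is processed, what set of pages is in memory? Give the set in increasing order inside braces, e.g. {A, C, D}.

{25, 82, 99}

82 → fault, frames (82)
72 → fault, frames (82 72)
99 → fault, frames (82 72 99)
25 → fault, evict 82, frames (72 99 25)
82 → fault, evict 72, frames (99 25 82)
99 → hit
25 → hit
99 → hit
25 → hit
99 → hit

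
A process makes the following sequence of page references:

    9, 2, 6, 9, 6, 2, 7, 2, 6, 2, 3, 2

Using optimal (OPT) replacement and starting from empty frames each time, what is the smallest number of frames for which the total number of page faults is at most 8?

f=1: 12 faults
f=2: 7 faults
f=3: 5 faults
f=4: 5 faults
f=5: 5 faults
Smallest f with faults ≤ 8 is 2.

2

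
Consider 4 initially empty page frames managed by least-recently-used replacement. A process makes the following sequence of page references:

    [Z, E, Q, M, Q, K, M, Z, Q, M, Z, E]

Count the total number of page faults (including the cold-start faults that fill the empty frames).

Z → miss, frames [Z]
E → miss, frames [Z, E]
Q → miss, frames [Z, E, Q]
M → miss, frames [Z, E, Q, M]
Q → hit
K → miss, evict Z, frames [E, M, Q, K]
M → hit
Z → miss, evict E, frames [Q, K, M, Z]
Q → hit
M → hit
Z → hit
E → miss, evict K, frames [Q, M, Z, E]
Page faults: 7.

7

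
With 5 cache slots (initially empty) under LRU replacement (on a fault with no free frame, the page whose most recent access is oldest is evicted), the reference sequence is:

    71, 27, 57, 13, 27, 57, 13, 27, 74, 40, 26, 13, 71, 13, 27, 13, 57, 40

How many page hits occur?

7

71 → miss, frames (71)
27 → miss, frames (71 27)
57 → miss, frames (71 27 57)
13 → miss, frames (71 27 57 13)
27 → hit
57 → hit
13 → hit
27 → hit
74 → miss, frames (71 57 13 27 74)
40 → miss, evict 71, frames (57 13 27 74 40)
26 → miss, evict 57, frames (13 27 74 40 26)
13 → hit
71 → miss, evict 27, frames (74 40 26 13 71)
13 → hit
27 → miss, evict 74, frames (40 26 71 13 27)
13 → hit
57 → miss, evict 40, frames (26 71 27 13 57)
40 → miss, evict 26, frames (71 27 13 57 40)
Hits: 7.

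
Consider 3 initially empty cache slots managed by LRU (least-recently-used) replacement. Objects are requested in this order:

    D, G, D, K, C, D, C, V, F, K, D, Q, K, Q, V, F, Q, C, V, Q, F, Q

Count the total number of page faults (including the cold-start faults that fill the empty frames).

D -> miss, frames [D]
G -> miss, frames [D, G]
D -> hit
K -> miss, frames [G, D, K]
C -> miss, evict G, frames [D, K, C]
D -> hit
C -> hit
V -> miss, evict K, frames [D, C, V]
F -> miss, evict D, frames [C, V, F]
K -> miss, evict C, frames [V, F, K]
D -> miss, evict V, frames [F, K, D]
Q -> miss, evict F, frames [K, D, Q]
K -> hit
Q -> hit
V -> miss, evict D, frames [K, Q, V]
F -> miss, evict K, frames [Q, V, F]
Q -> hit
C -> miss, evict V, frames [F, Q, C]
V -> miss, evict F, frames [Q, C, V]
Q -> hit
F -> miss, evict C, frames [V, Q, F]
Q -> hit
Page faults: 14.

14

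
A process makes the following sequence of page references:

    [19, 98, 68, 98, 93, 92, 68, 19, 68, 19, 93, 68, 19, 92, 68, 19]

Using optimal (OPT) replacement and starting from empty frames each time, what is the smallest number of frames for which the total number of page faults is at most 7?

f=1: 16 faults
f=2: 10 faults
f=3: 7 faults
f=4: 5 faults
f=5: 5 faults
Smallest f with faults ≤ 7 is 3.

3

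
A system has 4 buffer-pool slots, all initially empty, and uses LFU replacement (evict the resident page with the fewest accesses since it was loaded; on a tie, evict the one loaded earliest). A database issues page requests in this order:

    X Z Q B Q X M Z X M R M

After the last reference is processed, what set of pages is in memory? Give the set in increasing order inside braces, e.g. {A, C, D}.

X → miss, frames {X}
Z → miss, frames {X,Z}
Q → miss, frames {X,Z,Q}
B → miss, frames {X,Z,Q,B}
Q → hit
X → hit
M → miss, evict Z, frames {X,Q,B,M}
Z → miss, evict B, frames {X,Q,M,Z}
X → hit
M → hit
R → miss, evict Z, frames {X,Q,M,R}
M → hit

{M, Q, R, X}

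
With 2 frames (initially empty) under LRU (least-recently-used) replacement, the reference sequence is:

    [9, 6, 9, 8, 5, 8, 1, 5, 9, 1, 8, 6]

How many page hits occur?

9 -> miss, frames [9]
6 -> miss, frames [9, 6]
9 -> hit
8 -> miss, evict 6, frames [9, 8]
5 -> miss, evict 9, frames [8, 5]
8 -> hit
1 -> miss, evict 5, frames [8, 1]
5 -> miss, evict 8, frames [1, 5]
9 -> miss, evict 1, frames [5, 9]
1 -> miss, evict 5, frames [9, 1]
8 -> miss, evict 9, frames [1, 8]
6 -> miss, evict 1, frames [8, 6]
Hits: 2.

2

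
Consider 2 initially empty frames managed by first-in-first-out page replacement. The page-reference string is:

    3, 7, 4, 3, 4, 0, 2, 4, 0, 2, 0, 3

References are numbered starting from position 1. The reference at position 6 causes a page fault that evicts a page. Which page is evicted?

pos 1: 3 -> fault, frames [3]
pos 2: 7 -> fault, frames [3, 7]
pos 3: 4 -> fault, evict 3, frames [7, 4]
pos 4: 3 -> fault, evict 7, frames [4, 3]
pos 5: 4 -> hit
pos 6: 0 -> fault, evict 4, frames [3, 0]
At position 6, page 4 is evicted.

4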